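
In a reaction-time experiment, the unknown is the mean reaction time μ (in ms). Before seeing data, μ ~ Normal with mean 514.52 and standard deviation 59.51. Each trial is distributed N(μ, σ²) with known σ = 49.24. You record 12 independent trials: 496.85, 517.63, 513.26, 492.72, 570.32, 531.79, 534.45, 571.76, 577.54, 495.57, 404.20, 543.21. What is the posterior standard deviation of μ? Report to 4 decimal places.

For Normal data with known variance σ², a Normal(μ₀, σ₀²) prior on μ is conjugate. Posterior precision = 1/σ₀² + n/σ²; posterior mean is the precision-weighted average of μ₀ and x̄.
σ₀² = 59.51² = 3541.4401, σ² = 49.24² = 2424.5776; σ² + n·σ₀² = 2424.5776 + 12·3541.4401 = 44921.8588.
Posterior precision = 1/σ₀² + n/σ² = 1/3541.4401 + 12/2424.5776 = (σ² + n·σ₀²)/(σ₀²σ²) = 44921.8588/(3541.4401·2424.5776); posterior variance σₙ² = σ₀²σ²/(σ² + n·σ₀²) = 3541.4401·2424.5776/44921.8588 = 191.142944.
Posterior SD = √σₙ² = √(3541.4401·2424.5776/44921.8588) = 13.8254.

13.8254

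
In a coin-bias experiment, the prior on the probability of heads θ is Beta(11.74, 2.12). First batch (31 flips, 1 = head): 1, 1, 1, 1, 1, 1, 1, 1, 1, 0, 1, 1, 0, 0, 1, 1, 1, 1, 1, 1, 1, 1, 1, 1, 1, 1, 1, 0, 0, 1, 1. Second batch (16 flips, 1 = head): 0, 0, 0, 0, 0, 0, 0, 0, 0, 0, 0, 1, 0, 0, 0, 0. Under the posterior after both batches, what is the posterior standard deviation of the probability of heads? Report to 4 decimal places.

0.0612

The Beta prior is conjugate to a Binomial/Bernoulli likelihood; the update adds successes to α and failures to β.
After batch 1: Beta(11.74+26, 2.12+5) = Beta(37.74, 7.12).
After batch 2: Beta(37.74+1, 7.12+15) = Beta(38.74, 22.12).
Var = αβ/((α+β)²(α+β+1)) = 38.74·22.12/(60.86²·61.86) = 0.00373999; SD = √0.00373999 = 0.0612.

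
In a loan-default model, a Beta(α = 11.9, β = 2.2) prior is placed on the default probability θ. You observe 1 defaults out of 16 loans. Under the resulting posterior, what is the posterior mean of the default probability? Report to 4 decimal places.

The Beta prior is conjugate to a Binomial/Bernoulli likelihood; the update adds successes to α and failures to β.
Posterior: Beta(α+k, β+n−k) = Beta(11.9+1, 2.2+15) = Beta(12.9, 17.2).
Posterior mean = α/(α+β) = 12.9/30.1 = 0.4286.

0.4286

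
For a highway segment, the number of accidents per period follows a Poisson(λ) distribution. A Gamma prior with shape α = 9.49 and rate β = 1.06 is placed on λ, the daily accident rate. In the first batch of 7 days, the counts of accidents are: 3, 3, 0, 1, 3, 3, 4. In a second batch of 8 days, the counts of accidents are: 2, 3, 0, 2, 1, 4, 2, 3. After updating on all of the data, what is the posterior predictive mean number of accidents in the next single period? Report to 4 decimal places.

With a Gamma(shape α, rate β) prior, the Poisson likelihood is conjugate: the posterior is Gamma(α + ΣXᵢ, β + n).
Batch 1: sum of counts S = 17 over n = 7 days.
After batch 1: Gamma(α+S, β+n) = Gamma(9.49+17, 1.06+7) = Gamma(26.49, 8.06).
Batch 2: sum of counts S = 17 over n = 8 days.
After batch 2: Gamma(α+S, β+n) = Gamma(26.49+17, 8.06+8) = Gamma(43.49, 16.06).
The predictive distribution for one future period is NegBinom with mean α/β = 2.7080.

2.7080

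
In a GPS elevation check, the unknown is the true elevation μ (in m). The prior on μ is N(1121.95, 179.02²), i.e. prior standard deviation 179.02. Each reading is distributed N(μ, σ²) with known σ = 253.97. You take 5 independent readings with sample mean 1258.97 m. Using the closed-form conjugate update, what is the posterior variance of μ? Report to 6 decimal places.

For Normal data with known variance σ², a Normal(μ₀, σ₀²) prior on μ is conjugate. Posterior precision = 1/σ₀² + n/σ²; posterior mean is the precision-weighted average of μ₀ and x̄.
σ₀² = 179.02² = 32048.1604, σ² = 253.97² = 64500.7609; σ² + n·σ₀² = 64500.7609 + 5·32048.1604 = 224741.5629.
Posterior precision = 1/σ₀² + n/σ² = 1/32048.1604 + 5/64500.7609 = (σ² + n·σ₀²)/(σ₀²σ²) = 224741.5629/(32048.1604·64500.7609); posterior variance σₙ² = σ₀²σ²/(σ² + n·σ₀²) = 32048.1604·64500.7609/224741.5629 = 9197.812388.

9197.812388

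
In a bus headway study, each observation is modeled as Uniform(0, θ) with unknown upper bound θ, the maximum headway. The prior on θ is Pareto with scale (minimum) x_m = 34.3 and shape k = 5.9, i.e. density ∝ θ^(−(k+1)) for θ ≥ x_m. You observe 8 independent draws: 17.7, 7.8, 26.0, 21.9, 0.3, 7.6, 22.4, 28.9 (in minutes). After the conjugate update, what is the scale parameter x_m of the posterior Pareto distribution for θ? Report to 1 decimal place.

A Pareto(scale x_m, shape k) prior on the upper bound θ of Uniform(0, θ) is conjugate: posterior is Pareto(max(x_m, max xᵢ), k + n).
Sample maximum = 28.9; prior scale x_m = 34.3 → posterior scale = max = 34.3.
Posterior shape = 5.9 + 8 = 13.9.
Posterior scale x_m = 34.3.

34.3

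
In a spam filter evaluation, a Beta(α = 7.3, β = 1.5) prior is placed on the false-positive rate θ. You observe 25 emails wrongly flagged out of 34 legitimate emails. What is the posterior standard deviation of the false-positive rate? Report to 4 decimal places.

0.0650

The Beta prior is conjugate to a Binomial/Bernoulli likelihood; the update adds successes to α and failures to β.
Posterior: Beta(α+k, β+n−k) = Beta(7.3+25, 1.5+9) = Beta(32.3, 10.5).
Var = αβ/((α+β)²(α+β+1)) = 32.3·10.5/(42.8²·43.8) = 0.00422698; SD = √0.00422698 = 0.0650.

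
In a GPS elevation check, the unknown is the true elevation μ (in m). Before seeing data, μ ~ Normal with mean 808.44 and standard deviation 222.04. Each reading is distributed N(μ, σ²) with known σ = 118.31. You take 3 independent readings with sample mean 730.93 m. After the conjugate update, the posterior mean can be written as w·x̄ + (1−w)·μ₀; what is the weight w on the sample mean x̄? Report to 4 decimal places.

0.9135

For Normal data with known variance σ², a Normal(μ₀, σ₀²) prior on μ is conjugate. Posterior precision = 1/σ₀² + n/σ²; posterior mean is the precision-weighted average of μ₀ and x̄.
σ₀² = 222.04² = 49301.7616, σ² = 118.31² = 13997.2561. Prior precision 1/σ₀² = 1/49301.7616; data precision n/σ² = 3/13997.2561.
w = (n/σ²)/(1/σ₀² + n/σ²) = n·σ₀²/(σ² + n·σ₀²) = 3·49301.7616/(13997.2561 + 3·49301.7616) = 147905.2848/161902.5409 = 0.9135.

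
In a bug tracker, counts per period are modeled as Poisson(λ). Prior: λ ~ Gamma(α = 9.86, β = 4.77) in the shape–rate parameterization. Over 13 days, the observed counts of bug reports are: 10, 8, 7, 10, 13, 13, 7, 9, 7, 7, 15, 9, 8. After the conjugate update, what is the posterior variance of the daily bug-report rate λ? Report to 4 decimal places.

0.4207

With a Gamma(shape α, rate β) prior, the Poisson likelihood is conjugate: the posterior is Gamma(α + ΣXᵢ, β + n).
Sum of counts S = 123 over n = 13 days.
Posterior: Gamma(α+S, β+n) = Gamma(9.86+123, 4.77+13) = Gamma(132.86, 17.77).
Var = α/β² = 132.86/17.77² = 0.4207.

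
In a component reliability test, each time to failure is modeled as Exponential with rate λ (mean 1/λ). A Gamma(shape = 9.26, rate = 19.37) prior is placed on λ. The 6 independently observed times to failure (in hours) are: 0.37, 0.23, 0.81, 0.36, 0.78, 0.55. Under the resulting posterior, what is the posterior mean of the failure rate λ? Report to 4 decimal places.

0.6791

With a Gamma(shape α, rate β) prior on the exponential rate λ, the posterior after n observations with total T = Σxᵢ is Gamma(α+n, β+T).
Sum of observations T = 3.10 hours; n = 6.
Posterior: Gamma(9.26+6, 19.37+3.10) = Gamma(15.26, 22.47).
Posterior mean of λ = α/β = 15.26/22.47 = 0.6791.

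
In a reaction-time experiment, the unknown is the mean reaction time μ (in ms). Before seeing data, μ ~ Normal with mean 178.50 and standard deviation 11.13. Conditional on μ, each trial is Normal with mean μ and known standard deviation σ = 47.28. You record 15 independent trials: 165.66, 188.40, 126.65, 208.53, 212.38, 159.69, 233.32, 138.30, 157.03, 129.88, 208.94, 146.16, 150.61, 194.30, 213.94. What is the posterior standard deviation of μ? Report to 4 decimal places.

8.2247

For Normal data with known variance σ², a Normal(μ₀, σ₀²) prior on μ is conjugate. Posterior precision = 1/σ₀² + n/σ²; posterior mean is the precision-weighted average of μ₀ and x̄.
σ₀² = 11.13² = 123.8769, σ² = 47.28² = 2235.3984; σ² + n·σ₀² = 2235.3984 + 15·123.8769 = 4093.5519.
Posterior precision = 1/σ₀² + n/σ² = 1/123.8769 + 15/2235.3984 = (σ² + n·σ₀²)/(σ₀²σ²) = 4093.5519/(123.8769·2235.3984); posterior variance σₙ² = σ₀²σ²/(σ² + n·σ₀²) = 123.8769·2235.3984/4093.5519 = 67.646443.
Posterior SD = √σₙ² = √(123.8769·2235.3984/4093.5519) = 8.2247.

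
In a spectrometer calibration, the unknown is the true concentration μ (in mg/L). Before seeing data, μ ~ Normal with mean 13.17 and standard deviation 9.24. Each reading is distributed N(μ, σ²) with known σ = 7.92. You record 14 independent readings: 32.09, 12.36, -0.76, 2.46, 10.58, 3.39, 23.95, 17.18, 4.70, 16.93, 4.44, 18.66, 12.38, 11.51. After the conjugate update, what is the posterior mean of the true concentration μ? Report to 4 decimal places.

For Normal data with known variance σ², a Normal(μ₀, σ₀²) prior on μ is conjugate. Posterior precision = 1/σ₀² + n/σ²; posterior mean is the precision-weighted average of μ₀ and x̄.
Σxᵢ = 32.09 + 12.36 + (-0.76) + 2.46 + 10.58 + 3.39 + 23.95 + 17.18 + 4.70 + 16.93 + 4.44 + 18.66 + 12.38 + 11.51 = 169.87, so n·x̄ = 169.87.
σ₀² = 9.24² = 85.3776, σ² = 7.92² = 62.7264; σ² + n·σ₀² = 62.7264 + 14·85.3776 = 1258.0128.
Posterior mean = (μ₀/σ₀² + n·x̄/σ²)/(1/σ₀² + n/σ²) = (σ²·μ₀ + σ₀²·n·x̄)/(σ² + n·σ₀²) = (62.7264·13.17 + 85.3776·169.87)/1258.0128 = 15329.1996/1258.0128 = 12.1852.

12.1852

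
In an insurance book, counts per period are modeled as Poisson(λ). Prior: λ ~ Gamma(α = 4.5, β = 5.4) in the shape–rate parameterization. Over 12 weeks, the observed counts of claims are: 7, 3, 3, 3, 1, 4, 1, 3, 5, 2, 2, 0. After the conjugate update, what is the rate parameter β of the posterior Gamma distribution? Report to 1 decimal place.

With a Gamma(shape α, rate β) prior, the Poisson likelihood is conjugate: the posterior is Gamma(α + ΣXᵢ, β + n).
Sum of counts S = 34 over n = 12 weeks.
Posterior: Gamma(α+S, β+n) = Gamma(4.5+34, 5.4+12) = Gamma(38.5, 17.4).
Posterior β = 17.4.

17.4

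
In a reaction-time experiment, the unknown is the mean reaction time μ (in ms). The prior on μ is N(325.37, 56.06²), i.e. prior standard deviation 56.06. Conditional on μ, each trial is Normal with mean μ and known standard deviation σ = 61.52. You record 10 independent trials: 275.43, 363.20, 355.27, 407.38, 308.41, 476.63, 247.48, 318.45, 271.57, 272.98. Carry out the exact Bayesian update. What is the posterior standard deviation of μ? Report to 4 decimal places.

18.3791

For Normal data with known variance σ², a Normal(μ₀, σ₀²) prior on μ is conjugate. Posterior precision = 1/σ₀² + n/σ²; posterior mean is the precision-weighted average of μ₀ and x̄.
σ₀² = 56.06² = 3142.7236, σ² = 61.52² = 3784.7104; σ² + n·σ₀² = 3784.7104 + 10·3142.7236 = 35211.9464.
Posterior precision = 1/σ₀² + n/σ² = 1/3142.7236 + 10/3784.7104 = (σ² + n·σ₀²)/(σ₀²σ²) = 35211.9464/(3142.7236·3784.7104); posterior variance σₙ² = σ₀²σ²/(σ² + n·σ₀²) = 3142.7236·3784.7104/35211.9464 = 337.791571.
Posterior SD = √σₙ² = √(3142.7236·3784.7104/35211.9464) = 18.3791.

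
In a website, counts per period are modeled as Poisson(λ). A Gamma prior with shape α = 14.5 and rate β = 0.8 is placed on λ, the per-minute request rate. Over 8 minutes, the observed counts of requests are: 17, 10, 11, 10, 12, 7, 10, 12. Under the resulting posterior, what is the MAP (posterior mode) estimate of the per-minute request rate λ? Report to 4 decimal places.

With a Gamma(shape α, rate β) prior, the Poisson likelihood is conjugate: the posterior is Gamma(α + ΣXᵢ, β + n).
Sum of counts S = 89 over n = 8 minutes.
Posterior: Gamma(α+S, β+n) = Gamma(14.5+89, 0.8+8) = Gamma(103.5, 8.8).
Mode of Gamma(α,β) for α≥1 is (α−1)/β = 102.5/8.8 = 11.6477.

11.6477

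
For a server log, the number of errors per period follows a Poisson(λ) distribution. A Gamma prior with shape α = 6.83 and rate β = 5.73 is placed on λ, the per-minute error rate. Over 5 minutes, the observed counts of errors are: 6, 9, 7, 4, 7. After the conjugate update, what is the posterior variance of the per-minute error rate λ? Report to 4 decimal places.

With a Gamma(shape α, rate β) prior, the Poisson likelihood is conjugate: the posterior is Gamma(α + ΣXᵢ, β + n).
Sum of counts S = 33 over n = 5 minutes.
Posterior: Gamma(α+S, β+n) = Gamma(6.83+33, 5.73+5) = Gamma(39.83, 10.73).
Var = α/β² = 39.83/10.73² = 0.3459.

0.3459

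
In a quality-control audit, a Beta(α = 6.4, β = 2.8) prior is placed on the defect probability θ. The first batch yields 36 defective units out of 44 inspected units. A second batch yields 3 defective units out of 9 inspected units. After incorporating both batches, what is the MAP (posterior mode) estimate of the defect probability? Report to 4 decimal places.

The Beta prior is conjugate to a Binomial/Bernoulli likelihood; the update adds successes to α and failures to β.
After batch 1: Beta(6.4+36, 2.8+8) = Beta(42.4, 10.8).
After batch 2: Beta(42.4+3, 10.8+6) = Beta(45.4, 16.8).
Mode of Beta(a,b) for a,b>1 is (a−1)/(a+b−2) = 44.4/60.2 = 0.7375.

0.7375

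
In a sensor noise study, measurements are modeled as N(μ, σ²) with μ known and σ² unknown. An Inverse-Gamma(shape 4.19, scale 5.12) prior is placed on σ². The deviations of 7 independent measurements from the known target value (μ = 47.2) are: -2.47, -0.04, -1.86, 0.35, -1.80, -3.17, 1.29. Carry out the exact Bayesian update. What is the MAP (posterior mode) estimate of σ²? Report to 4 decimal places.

2.0068

With known mean μ and an Inverse-Gamma(α, β) prior on σ², the Normal likelihood is conjugate: posterior is Inv-Gamma(α + n/2, β + Σ(xᵢ−μ)²/2).
Σ(xᵢ−μ)² = (-2.47)² + (-0.04)² + (-1.86)² + (0.35)² + (-1.80)² + (-3.17)² + (1.29)² = 24.6376.
Posterior: Inv-Gamma(4.19 + 7/2, 5.12 + 24.6376/2) = Inv-Gamma(7.69, 17.43880).
Mode = β/(α+1) = 17.43880/8.69 = 2.0068.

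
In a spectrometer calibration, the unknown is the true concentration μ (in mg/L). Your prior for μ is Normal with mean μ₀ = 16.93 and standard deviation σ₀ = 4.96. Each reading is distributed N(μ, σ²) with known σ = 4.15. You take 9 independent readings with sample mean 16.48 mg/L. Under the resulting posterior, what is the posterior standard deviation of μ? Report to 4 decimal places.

For Normal data with known variance σ², a Normal(μ₀, σ₀²) prior on μ is conjugate. Posterior precision = 1/σ₀² + n/σ²; posterior mean is the precision-weighted average of μ₀ and x̄.
σ₀² = 4.96² = 24.6016, σ² = 4.15² = 17.2225; σ² + n·σ₀² = 17.2225 + 9·24.6016 = 238.6369.
Posterior precision = 1/σ₀² + n/σ² = 1/24.6016 + 9/17.2225 = (σ² + n·σ₀²)/(σ₀²σ²) = 238.6369/(24.6016·17.2225); posterior variance σₙ² = σ₀²σ²/(σ² + n·σ₀²) = 24.6016·17.2225/238.6369 = 1.775505.
Posterior SD = √σₙ² = √(24.6016·17.2225/238.6369) = 1.3325.

1.3325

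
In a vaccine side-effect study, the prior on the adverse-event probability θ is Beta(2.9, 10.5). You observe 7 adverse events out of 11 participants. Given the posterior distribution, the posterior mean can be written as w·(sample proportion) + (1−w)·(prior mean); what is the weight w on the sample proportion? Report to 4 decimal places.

The Beta prior is conjugate to a Binomial/Bernoulli likelihood; the update adds successes to α and failures to β.
Posterior mean = (α₀+k)/(α₀+β₀+n) = [n/(α₀+β₀+n)]·(k/n) + [(α₀+β₀)/(α₀+β₀+n)]·α₀/(α₀+β₀), so only n and the prior enter the weight.
The weight on the data is w = n/(α₀+β₀+n) = 11/(2.9+10.5+11) = 11/24.4 = 0.4508.

0.4508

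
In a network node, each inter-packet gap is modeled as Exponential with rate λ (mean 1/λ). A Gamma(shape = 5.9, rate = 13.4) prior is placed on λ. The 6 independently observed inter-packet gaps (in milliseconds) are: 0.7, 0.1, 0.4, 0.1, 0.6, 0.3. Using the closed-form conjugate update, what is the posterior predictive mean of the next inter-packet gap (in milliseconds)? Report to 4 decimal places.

With a Gamma(shape α, rate β) prior on the exponential rate λ, the posterior after n observations with total T = Σxᵢ is Gamma(α+n, β+T).
Sum of observations T = 2.2 milliseconds; n = 6.
Posterior: Gamma(5.9+6, 13.4+2.2) = Gamma(11.9, 15.6).
The predictive distribution for the next observation is Lomax; its mean is β/(α−1) = 15.6/10.9 = 1.4312.

1.4312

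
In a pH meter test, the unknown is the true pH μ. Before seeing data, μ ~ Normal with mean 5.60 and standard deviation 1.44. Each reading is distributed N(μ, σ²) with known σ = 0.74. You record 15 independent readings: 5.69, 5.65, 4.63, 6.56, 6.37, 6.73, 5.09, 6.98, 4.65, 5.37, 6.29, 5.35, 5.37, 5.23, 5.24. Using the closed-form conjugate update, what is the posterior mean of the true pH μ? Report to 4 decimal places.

5.6786

For Normal data with known variance σ², a Normal(μ₀, σ₀²) prior on μ is conjugate. Posterior precision = 1/σ₀² + n/σ²; posterior mean is the precision-weighted average of μ₀ and x̄.
Σxᵢ = 5.69 + 5.65 + 4.63 + 6.56 + 6.37 + 6.73 + 5.09 + 6.98 + 4.65 + 5.37 + 6.29 + 5.35 + 5.37 + 5.23 + 5.24 = 85.2, so n·x̄ = 85.2.
σ₀² = 1.44² = 2.0736, σ² = 0.74² = 0.5476; σ² + n·σ₀² = 0.5476 + 15·2.0736 = 31.6516.
Posterior mean = (μ₀/σ₀² + n·x̄/σ²)/(1/σ₀² + n/σ²) = (σ²·μ₀ + σ₀²·n·x̄)/(σ² + n·σ₀²) = (0.5476·5.60 + 2.0736·85.2)/31.6516 = 179.73728/31.6516 = 5.6786.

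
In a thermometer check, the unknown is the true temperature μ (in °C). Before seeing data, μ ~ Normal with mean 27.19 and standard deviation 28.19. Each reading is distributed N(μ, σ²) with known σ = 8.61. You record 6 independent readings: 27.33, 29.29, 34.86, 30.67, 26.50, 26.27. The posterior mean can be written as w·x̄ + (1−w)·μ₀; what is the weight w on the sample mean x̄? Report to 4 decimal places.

For Normal data with known variance σ², a Normal(μ₀, σ₀²) prior on μ is conjugate. Posterior precision = 1/σ₀² + n/σ²; posterior mean is the precision-weighted average of μ₀ and x̄.
σ₀² = 28.19² = 794.6761, σ² = 8.61² = 74.1321. Prior precision 1/σ₀² = 1/794.6761; data precision n/σ² = 6/74.1321.
w = (n/σ²)/(1/σ₀² + n/σ²) = n·σ₀²/(σ² + n·σ₀²) = 6·794.6761/(74.1321 + 6·794.6761) = 4768.0566/4842.1887 = 0.9847.

0.9847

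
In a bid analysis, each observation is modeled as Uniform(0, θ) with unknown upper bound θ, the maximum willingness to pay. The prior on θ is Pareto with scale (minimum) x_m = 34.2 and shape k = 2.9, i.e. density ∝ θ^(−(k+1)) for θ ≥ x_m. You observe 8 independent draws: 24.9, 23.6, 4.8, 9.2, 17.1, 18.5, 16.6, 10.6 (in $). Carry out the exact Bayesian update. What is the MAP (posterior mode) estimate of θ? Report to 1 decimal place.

A Pareto(scale x_m, shape k) prior on the upper bound θ of Uniform(0, θ) is conjugate: posterior is Pareto(max(x_m, max xᵢ), k + n).
Sample maximum = 24.9; prior scale x_m = 34.2 → posterior scale = max = 34.2.
Posterior shape = 2.9 + 8 = 10.9.
The Pareto density is decreasing on [x_m, ∞), so the mode is x_m = 34.2.

34.2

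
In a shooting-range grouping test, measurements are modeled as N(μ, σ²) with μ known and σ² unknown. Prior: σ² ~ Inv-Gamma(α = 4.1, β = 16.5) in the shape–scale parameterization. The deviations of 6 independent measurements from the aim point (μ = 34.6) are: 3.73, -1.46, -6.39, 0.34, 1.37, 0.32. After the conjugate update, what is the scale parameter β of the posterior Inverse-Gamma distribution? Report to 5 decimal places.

45.98575

With known mean μ and an Inverse-Gamma(α, β) prior on σ², the Normal likelihood is conjugate: posterior is Inv-Gamma(α + n/2, β + Σ(xᵢ−μ)²/2).
Σ(xᵢ−μ)² = (3.73)² + (-1.46)² + (-6.39)² + (0.34)² + (1.37)² + (0.32)² = 58.9715.
Posterior: Inv-Gamma(4.1 + 6/2, 16.5 + 58.9715/2) = Inv-Gamma(7.10, 45.98575).
Posterior β = 45.98575.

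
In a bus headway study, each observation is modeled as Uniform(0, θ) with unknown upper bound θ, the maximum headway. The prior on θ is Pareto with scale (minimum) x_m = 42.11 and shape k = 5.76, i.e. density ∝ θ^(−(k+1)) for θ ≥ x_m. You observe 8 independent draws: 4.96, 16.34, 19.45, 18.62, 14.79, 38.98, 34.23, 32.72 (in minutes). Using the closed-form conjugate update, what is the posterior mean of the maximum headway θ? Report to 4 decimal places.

A Pareto(scale x_m, shape k) prior on the upper bound θ of Uniform(0, θ) is conjugate: posterior is Pareto(max(x_m, max xᵢ), k + n).
Sample maximum = 38.98; prior scale x_m = 42.11 → posterior scale = max = 42.11.
Posterior shape = 5.76 + 8 = 13.76.
E[θ|data] = k·x_m/(k−1) = 13.76·42.11/12.76 = 45.4102.

45.4102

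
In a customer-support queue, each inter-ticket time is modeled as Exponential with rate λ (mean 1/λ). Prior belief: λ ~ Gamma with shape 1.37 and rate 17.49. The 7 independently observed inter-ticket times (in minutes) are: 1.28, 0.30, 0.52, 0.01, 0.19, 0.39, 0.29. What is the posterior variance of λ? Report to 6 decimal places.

With a Gamma(shape α, rate β) prior on the exponential rate λ, the posterior after n observations with total T = Σxᵢ is Gamma(α+n, β+T).
Sum of observations T = 2.98 minutes; n = 7.
Posterior: Gamma(1.37+7, 17.49+2.98) = Gamma(8.37, 20.47).
Var = α/β² = 0.019975.

0.019975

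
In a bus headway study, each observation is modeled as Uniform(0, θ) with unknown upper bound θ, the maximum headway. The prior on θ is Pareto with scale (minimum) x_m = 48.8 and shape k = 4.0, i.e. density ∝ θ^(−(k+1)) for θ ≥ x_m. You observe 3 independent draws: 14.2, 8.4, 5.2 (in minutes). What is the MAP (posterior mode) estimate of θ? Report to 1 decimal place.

48.8

A Pareto(scale x_m, shape k) prior on the upper bound θ of Uniform(0, θ) is conjugate: posterior is Pareto(max(x_m, max xᵢ), k + n).
Sample maximum = 14.2; prior scale x_m = 48.8 → posterior scale = max = 48.8.
Posterior shape = 4.0 + 3 = 7.0.
The Pareto density is decreasing on [x_m, ∞), so the mode is x_m = 48.8.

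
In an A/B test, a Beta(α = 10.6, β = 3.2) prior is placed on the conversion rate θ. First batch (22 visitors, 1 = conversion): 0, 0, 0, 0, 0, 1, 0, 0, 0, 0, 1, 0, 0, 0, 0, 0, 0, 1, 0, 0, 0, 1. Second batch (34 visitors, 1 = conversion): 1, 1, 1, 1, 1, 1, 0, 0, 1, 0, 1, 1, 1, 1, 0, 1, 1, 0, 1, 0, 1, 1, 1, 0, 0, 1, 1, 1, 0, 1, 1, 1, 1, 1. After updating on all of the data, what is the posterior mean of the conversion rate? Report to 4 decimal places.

0.5673

The Beta prior is conjugate to a Binomial/Bernoulli likelihood; the update adds successes to α and failures to β.
After batch 1: Beta(10.6+4, 3.2+18) = Beta(14.6, 21.2).
After batch 2: Beta(14.6+25, 21.2+9) = Beta(39.6, 30.2).
Posterior mean = α/(α+β) = 39.6/69.8 = 0.5673.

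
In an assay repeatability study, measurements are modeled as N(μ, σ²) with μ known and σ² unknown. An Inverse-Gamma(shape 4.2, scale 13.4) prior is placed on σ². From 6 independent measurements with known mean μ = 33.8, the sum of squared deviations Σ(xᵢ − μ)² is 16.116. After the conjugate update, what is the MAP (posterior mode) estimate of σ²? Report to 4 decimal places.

With known mean μ and an Inverse-Gamma(α, β) prior on σ², the Normal likelihood is conjugate: posterior is Inv-Gamma(α + n/2, β + Σ(xᵢ−μ)²/2).
Posterior: Inv-Gamma(4.2 + 6/2, 13.4 + 16.116/2) = Inv-Gamma(7.20, 21.4580).
Mode = β/(α+1) = 21.4580/8.20 = 2.6168.

2.6168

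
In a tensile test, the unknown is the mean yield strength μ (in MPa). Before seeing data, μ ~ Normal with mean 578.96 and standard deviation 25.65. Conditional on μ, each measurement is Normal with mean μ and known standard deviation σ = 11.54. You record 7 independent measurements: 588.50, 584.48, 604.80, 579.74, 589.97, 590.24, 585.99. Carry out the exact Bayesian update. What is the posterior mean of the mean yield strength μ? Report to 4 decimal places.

588.8178

For Normal data with known variance σ², a Normal(μ₀, σ₀²) prior on μ is conjugate. Posterior precision = 1/σ₀² + n/σ²; posterior mean is the precision-weighted average of μ₀ and x̄.
Σxᵢ = 588.50 + 584.48 + 604.80 + 579.74 + 589.97 + 590.24 + 585.99 = 4123.72, so n·x̄ = 4123.72.
σ₀² = 25.65² = 657.9225, σ² = 11.54² = 133.1716; σ² + n·σ₀² = 133.1716 + 7·657.9225 = 4738.6291.
Posterior mean = (μ₀/σ₀² + n·x̄/σ²)/(1/σ₀² + n/σ²) = (σ²·μ₀ + σ₀²·n·x̄)/(σ² + n·σ₀²) = (133.1716·578.96 + 657.9225·4123.72)/4738.6291 = 2790189.201236/4738.6291 = 588.8178.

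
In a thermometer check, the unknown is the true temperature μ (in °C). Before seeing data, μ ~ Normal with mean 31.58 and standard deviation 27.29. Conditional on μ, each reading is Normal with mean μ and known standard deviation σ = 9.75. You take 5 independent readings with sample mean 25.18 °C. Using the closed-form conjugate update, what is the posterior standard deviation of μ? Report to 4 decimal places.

For Normal data with known variance σ², a Normal(μ₀, σ₀²) prior on μ is conjugate. Posterior precision = 1/σ₀² + n/σ²; posterior mean is the precision-weighted average of μ₀ and x̄.
σ₀² = 27.29² = 744.7441, σ² = 9.75² = 95.0625; σ² + n·σ₀² = 95.0625 + 5·744.7441 = 3818.783.
Posterior precision = 1/σ₀² + n/σ² = 1/744.7441 + 5/95.0625 = (σ² + n·σ₀²)/(σ₀²σ²) = 3818.783/(744.7441·95.0625); posterior variance σₙ² = σ₀²σ²/(σ² + n·σ₀²) = 744.7441·95.0625/3818.783 = 18.539214.
Posterior SD = √σₙ² = √(744.7441·95.0625/3818.783) = 4.3057.

4.3057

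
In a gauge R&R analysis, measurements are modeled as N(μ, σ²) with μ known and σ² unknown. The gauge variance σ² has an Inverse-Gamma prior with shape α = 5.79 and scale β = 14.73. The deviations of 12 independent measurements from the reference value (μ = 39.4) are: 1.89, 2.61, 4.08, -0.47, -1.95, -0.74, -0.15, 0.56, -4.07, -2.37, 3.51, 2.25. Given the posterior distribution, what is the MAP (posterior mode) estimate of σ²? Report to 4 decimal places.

With known mean μ and an Inverse-Gamma(α, β) prior on σ², the Normal likelihood is conjugate: posterior is Inv-Gamma(α + n/2, β + Σ(xᵢ−μ)²/2).
Σ(xᵢ−μ)² = (1.89)² + (2.61)² + (4.08)² + (-0.47)² + (-1.95)² + (-0.74)² + (-0.15)² + (0.56)² + (-4.07)² + (-2.37)² + (3.51)² + (2.25)² = 71.5021.
Posterior: Inv-Gamma(5.79 + 12/2, 14.73 + 71.5021/2) = Inv-Gamma(11.79, 50.48105).
Mode = β/(α+1) = 50.48105/12.79 = 3.9469.

3.9469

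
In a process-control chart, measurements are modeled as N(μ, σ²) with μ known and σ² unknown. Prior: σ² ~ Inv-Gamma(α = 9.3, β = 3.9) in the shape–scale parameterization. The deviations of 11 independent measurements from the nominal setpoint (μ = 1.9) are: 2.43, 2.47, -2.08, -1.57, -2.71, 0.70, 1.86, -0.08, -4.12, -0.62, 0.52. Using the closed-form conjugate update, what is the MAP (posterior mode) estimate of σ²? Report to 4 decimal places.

1.7572

With known mean μ and an Inverse-Gamma(α, β) prior on σ², the Normal likelihood is conjugate: posterior is Inv-Gamma(α + n/2, β + Σ(xᵢ−μ)²/2).
Σ(xᵢ−μ)² = (2.43)² + (2.47)² + (-2.08)² + (-1.57)² + (-2.71)² + (0.70)² + (1.86)² + (-0.08)² + (-4.12)² + (-0.62)² + (0.52)² = 47.7264.
Posterior: Inv-Gamma(9.3 + 11/2, 3.9 + 47.7264/2) = Inv-Gamma(14.80, 27.76320).
Mode = β/(α+1) = 27.76320/15.80 = 1.7572.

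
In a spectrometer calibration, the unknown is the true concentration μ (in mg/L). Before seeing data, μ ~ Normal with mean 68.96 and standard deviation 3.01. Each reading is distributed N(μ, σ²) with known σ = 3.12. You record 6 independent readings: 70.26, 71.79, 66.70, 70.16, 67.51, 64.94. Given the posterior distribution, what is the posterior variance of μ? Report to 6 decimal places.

1.375999

For Normal data with known variance σ², a Normal(μ₀, σ₀²) prior on μ is conjugate. Posterior precision = 1/σ₀² + n/σ²; posterior mean is the precision-weighted average of μ₀ and x̄.
σ₀² = 3.01² = 9.0601, σ² = 3.12² = 9.7344; σ² + n·σ₀² = 9.7344 + 6·9.0601 = 64.095.
Posterior precision = 1/σ₀² + n/σ² = 1/9.0601 + 6/9.7344 = (σ² + n·σ₀²)/(σ₀²σ²) = 64.095/(9.0601·9.7344); posterior variance σₙ² = σ₀²σ²/(σ² + n·σ₀²) = 9.0601·9.7344/64.095 = 1.375999.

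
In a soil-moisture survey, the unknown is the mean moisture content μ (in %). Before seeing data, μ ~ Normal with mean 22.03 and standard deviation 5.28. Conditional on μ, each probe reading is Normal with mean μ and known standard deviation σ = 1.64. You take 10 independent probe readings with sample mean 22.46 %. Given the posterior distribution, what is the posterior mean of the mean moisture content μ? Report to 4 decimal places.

22.4559

For Normal data with known variance σ², a Normal(μ₀, σ₀²) prior on μ is conjugate. Posterior precision = 1/σ₀² + n/σ²; posterior mean is the precision-weighted average of μ₀ and x̄.
n·x̄ = 10·22.46 = 224.6.
σ₀² = 5.28² = 27.8784, σ² = 1.64² = 2.6896; σ² + n·σ₀² = 2.6896 + 10·27.8784 = 281.4736.
Posterior mean = (μ₀/σ₀² + n·x̄/σ²)/(1/σ₀² + n/σ²) = (σ²·μ₀ + σ₀²·n·x̄)/(σ² + n·σ₀²) = (2.6896·22.03 + 27.8784·224.6)/281.4736 = 6320.740528/281.4736 = 22.4559.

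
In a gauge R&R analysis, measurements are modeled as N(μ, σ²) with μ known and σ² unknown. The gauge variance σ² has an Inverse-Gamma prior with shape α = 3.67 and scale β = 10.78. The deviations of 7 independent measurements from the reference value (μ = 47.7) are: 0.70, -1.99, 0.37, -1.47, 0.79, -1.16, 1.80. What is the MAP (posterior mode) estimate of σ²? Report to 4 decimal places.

With known mean μ and an Inverse-Gamma(α, β) prior on σ², the Normal likelihood is conjugate: posterior is Inv-Gamma(α + n/2, β + Σ(xᵢ−μ)²/2).
Σ(xᵢ−μ)² = (0.70)² + (-1.99)² + (0.37)² + (-1.47)² + (0.79)² + (-1.16)² + (1.80)² = 11.9576.
Posterior: Inv-Gamma(3.67 + 7/2, 10.78 + 11.9576/2) = Inv-Gamma(7.17, 16.75880).
Mode = β/(α+1) = 16.75880/8.17 = 2.0513.

2.0513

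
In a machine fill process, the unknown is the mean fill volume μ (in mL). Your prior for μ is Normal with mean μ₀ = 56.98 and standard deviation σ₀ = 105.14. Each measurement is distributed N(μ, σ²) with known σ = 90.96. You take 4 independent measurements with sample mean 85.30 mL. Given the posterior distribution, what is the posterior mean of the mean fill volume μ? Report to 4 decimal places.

For Normal data with known variance σ², a Normal(μ₀, σ₀²) prior on μ is conjugate. Posterior precision = 1/σ₀² + n/σ²; posterior mean is the precision-weighted average of μ₀ and x̄.
n·x̄ = 4·85.30 = 341.2.
σ₀² = 105.14² = 11054.4196, σ² = 90.96² = 8273.7216; σ² + n·σ₀² = 8273.7216 + 4·11054.4196 = 52491.4.
Posterior mean = (μ₀/σ₀² + n·x̄/σ²)/(1/σ₀² + n/σ²) = (σ²·μ₀ + σ₀²·n·x̄)/(σ² + n·σ₀²) = (8273.7216·56.98 + 11054.4196·341.2)/52491.4 = 4243204.624288/52491.4 = 80.8362.

80.8362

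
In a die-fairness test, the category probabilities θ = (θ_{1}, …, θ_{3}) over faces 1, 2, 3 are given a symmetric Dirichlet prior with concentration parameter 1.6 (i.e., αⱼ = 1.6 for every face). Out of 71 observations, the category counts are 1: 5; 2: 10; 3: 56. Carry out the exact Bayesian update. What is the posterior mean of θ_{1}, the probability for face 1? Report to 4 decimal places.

0.0871

The Dirichlet prior is conjugate to the Multinomial likelihood: each posterior αⱼ = prior αⱼ + observed count nⱼ.
Posterior concentration: (6.6, 11.6, 57.6), total = 75.8.
E[θ_{1}|data] = α_{1}/Σα = 6.6/75.8 = 0.0871.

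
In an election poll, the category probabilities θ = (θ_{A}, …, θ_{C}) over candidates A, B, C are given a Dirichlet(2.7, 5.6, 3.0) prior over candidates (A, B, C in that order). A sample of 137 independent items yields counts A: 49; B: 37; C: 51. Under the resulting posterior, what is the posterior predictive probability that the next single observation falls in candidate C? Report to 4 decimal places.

The Dirichlet prior is conjugate to the Multinomial likelihood: each posterior αⱼ = prior αⱼ + observed count nⱼ.
Posterior concentration: (51.7, 42.6, 54.0), total = 148.3.
P(next = C | data) = α_{C}/Σα = 0.3641.

0.3641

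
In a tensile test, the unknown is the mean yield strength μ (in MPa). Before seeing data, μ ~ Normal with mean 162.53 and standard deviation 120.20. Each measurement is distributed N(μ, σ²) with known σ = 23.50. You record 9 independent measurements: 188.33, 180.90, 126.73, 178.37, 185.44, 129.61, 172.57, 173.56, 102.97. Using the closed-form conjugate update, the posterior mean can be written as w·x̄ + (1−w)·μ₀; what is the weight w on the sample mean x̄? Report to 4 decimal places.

0.9958

For Normal data with known variance σ², a Normal(μ₀, σ₀²) prior on μ is conjugate. Posterior precision = 1/σ₀² + n/σ²; posterior mean is the precision-weighted average of μ₀ and x̄.
σ₀² = 120.20² = 14448.04, σ² = 23.50² = 552.25. Prior precision 1/σ₀² = 1/14448.04; data precision n/σ² = 9/552.25.
w = (n/σ²)/(1/σ₀² + n/σ²) = n·σ₀²/(σ² + n·σ₀²) = 9·14448.04/(552.25 + 9·14448.04) = 130032.36/130584.61 = 0.9958.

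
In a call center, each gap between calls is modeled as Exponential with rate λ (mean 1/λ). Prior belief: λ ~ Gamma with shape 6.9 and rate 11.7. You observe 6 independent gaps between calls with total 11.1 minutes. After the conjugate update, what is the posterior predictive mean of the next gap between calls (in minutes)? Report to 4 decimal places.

With a Gamma(shape α, rate β) prior on the exponential rate λ, the posterior after n observations with total T = Σxᵢ is Gamma(α+n, β+T).
Posterior: Gamma(6.9+6, 11.7+11.1) = Gamma(12.9, 22.8).
The predictive distribution for the next observation is Lomax; its mean is β/(α−1) = 22.8/11.9 = 1.9160.

1.9160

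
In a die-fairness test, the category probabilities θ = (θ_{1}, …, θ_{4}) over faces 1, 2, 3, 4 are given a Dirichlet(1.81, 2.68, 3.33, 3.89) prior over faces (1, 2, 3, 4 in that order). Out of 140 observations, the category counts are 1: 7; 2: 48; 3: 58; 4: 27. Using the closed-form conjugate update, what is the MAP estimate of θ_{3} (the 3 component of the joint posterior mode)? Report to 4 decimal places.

The Dirichlet prior is conjugate to the Multinomial likelihood: each posterior αⱼ = prior αⱼ + observed count nⱼ.
Posterior concentration: (8.81, 50.68, 61.33, 30.89), total = 151.71.
Joint mode component: (α_{3}−1)/(Σα−K) = 60.33/147.71 = 0.4084.

0.4084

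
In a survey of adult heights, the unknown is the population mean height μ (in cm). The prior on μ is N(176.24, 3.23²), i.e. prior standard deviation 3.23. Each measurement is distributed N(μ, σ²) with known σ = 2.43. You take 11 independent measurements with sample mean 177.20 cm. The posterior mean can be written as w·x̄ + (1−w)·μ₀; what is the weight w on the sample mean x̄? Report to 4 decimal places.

0.9511

For Normal data with known variance σ², a Normal(μ₀, σ₀²) prior on μ is conjugate. Posterior precision = 1/σ₀² + n/σ²; posterior mean is the precision-weighted average of μ₀ and x̄.
σ₀² = 3.23² = 10.4329, σ² = 2.43² = 5.9049. Prior precision 1/σ₀² = 1/10.4329; data precision n/σ² = 11/5.9049.
w = (n/σ²)/(1/σ₀² + n/σ²) = n·σ₀²/(σ² + n·σ₀²) = 11·10.4329/(5.9049 + 11·10.4329) = 114.7619/120.6668 = 0.9511.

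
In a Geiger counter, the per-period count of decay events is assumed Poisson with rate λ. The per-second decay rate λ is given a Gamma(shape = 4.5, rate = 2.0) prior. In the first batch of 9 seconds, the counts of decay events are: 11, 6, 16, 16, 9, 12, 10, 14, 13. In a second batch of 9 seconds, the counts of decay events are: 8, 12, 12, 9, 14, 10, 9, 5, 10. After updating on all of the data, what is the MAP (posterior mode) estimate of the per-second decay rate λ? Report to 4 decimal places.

9.9750

With a Gamma(shape α, rate β) prior, the Poisson likelihood is conjugate: the posterior is Gamma(α + ΣXᵢ, β + n).
Batch 1: sum of counts S = 107 over n = 9 seconds.
After batch 1: Gamma(α+S, β+n) = Gamma(4.5+107, 2.0+9) = Gamma(111.5, 11.0).
Batch 2: sum of counts S = 89 over n = 9 seconds.
After batch 2: Gamma(α+S, β+n) = Gamma(111.5+89, 11.0+9) = Gamma(200.5, 20.0).
Mode of Gamma(α,β) for α≥1 is (α−1)/β = 199.5/20.0 = 9.9750.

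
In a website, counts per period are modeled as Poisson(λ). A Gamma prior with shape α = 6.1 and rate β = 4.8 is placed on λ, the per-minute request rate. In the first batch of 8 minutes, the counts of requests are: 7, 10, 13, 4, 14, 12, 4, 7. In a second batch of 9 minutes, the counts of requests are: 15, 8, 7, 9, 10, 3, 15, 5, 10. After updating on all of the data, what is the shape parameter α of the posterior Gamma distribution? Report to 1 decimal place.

With a Gamma(shape α, rate β) prior, the Poisson likelihood is conjugate: the posterior is Gamma(α + ΣXᵢ, β + n).
Batch 1: sum of counts S = 71 over n = 8 minutes.
After batch 1: Gamma(α+S, β+n) = Gamma(6.1+71, 4.8+8) = Gamma(77.1, 12.8).
Batch 2: sum of counts S = 82 over n = 9 minutes.
After batch 2: Gamma(α+S, β+n) = Gamma(77.1+82, 12.8+9) = Gamma(159.1, 21.8).
Posterior α = 159.1.

159.1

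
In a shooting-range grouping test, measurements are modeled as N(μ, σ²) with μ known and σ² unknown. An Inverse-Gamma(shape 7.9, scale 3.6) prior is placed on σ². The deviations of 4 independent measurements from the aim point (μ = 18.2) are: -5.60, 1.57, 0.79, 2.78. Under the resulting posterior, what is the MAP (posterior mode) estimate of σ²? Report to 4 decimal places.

With known mean μ and an Inverse-Gamma(α, β) prior on σ², the Normal likelihood is conjugate: posterior is Inv-Gamma(α + n/2, β + Σ(xᵢ−μ)²/2).
Σ(xᵢ−μ)² = (-5.60)² + (1.57)² + (0.79)² + (2.78)² = 42.1774.
Posterior: Inv-Gamma(7.9 + 4/2, 3.6 + 42.1774/2) = Inv-Gamma(9.90, 24.68870).
Mode = β/(α+1) = 24.68870/10.90 = 2.2650.

2.2650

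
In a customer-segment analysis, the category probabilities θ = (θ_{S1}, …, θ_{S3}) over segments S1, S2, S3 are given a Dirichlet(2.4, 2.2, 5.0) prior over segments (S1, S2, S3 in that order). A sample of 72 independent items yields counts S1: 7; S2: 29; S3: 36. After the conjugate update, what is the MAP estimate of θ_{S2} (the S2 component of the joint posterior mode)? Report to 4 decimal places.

The Dirichlet prior is conjugate to the Multinomial likelihood: each posterior αⱼ = prior αⱼ + observed count nⱼ.
Posterior concentration: (9.4, 31.2, 41.0), total = 81.6.
Joint mode component: (α_{S2}−1)/(Σα−K) = 30.2/78.6 = 0.3842.

0.3842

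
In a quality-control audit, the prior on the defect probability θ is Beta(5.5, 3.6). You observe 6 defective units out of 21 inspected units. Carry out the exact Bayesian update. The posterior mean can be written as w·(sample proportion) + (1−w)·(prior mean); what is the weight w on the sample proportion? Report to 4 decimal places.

The Beta prior is conjugate to a Binomial/Bernoulli likelihood; the update adds successes to α and failures to β.
Posterior mean = (α₀+k)/(α₀+β₀+n) = [n/(α₀+β₀+n)]·(k/n) + [(α₀+β₀)/(α₀+β₀+n)]·α₀/(α₀+β₀), so only n and the prior enter the weight.
The weight on the data is w = n/(α₀+β₀+n) = 21/(5.5+3.6+21) = 21/30.1 = 0.6977.

0.6977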